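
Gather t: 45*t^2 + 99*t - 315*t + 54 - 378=45*t^2 - 216*t - 324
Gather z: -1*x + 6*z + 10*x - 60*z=9*x - 54*z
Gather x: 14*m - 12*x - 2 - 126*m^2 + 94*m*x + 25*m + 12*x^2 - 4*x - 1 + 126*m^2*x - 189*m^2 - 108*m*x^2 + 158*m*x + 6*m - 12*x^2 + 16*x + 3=-315*m^2 - 108*m*x^2 + 45*m + x*(126*m^2 + 252*m)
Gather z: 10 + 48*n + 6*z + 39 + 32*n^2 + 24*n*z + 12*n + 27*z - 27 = 32*n^2 + 60*n + z*(24*n + 33) + 22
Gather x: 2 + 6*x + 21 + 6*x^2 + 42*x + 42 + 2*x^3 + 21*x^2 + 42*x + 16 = 2*x^3 + 27*x^2 + 90*x + 81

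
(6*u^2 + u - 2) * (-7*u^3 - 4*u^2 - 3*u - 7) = -42*u^5 - 31*u^4 - 8*u^3 - 37*u^2 - u + 14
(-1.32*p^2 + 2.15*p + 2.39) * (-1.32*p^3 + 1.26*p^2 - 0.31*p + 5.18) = 1.7424*p^5 - 4.5012*p^4 - 0.0366000000000002*p^3 - 4.4927*p^2 + 10.3961*p + 12.3802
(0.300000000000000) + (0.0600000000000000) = 0.360000000000000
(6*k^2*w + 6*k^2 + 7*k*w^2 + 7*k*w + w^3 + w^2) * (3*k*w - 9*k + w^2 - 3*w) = 18*k^3*w^2 - 36*k^3*w - 54*k^3 + 27*k^2*w^3 - 54*k^2*w^2 - 81*k^2*w + 10*k*w^4 - 20*k*w^3 - 30*k*w^2 + w^5 - 2*w^4 - 3*w^3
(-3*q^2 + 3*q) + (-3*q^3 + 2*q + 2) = -3*q^3 - 3*q^2 + 5*q + 2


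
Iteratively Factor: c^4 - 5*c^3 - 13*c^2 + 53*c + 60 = (c + 1)*(c^3 - 6*c^2 - 7*c + 60) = (c - 5)*(c + 1)*(c^2 - c - 12) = (c - 5)*(c + 1)*(c + 3)*(c - 4)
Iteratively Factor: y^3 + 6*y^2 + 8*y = (y)*(y^2 + 6*y + 8) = y*(y + 4)*(y + 2)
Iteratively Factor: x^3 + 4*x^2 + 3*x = (x + 3)*(x^2 + x) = (x + 1)*(x + 3)*(x)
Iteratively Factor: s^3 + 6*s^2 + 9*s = (s + 3)*(s^2 + 3*s) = s*(s + 3)*(s + 3)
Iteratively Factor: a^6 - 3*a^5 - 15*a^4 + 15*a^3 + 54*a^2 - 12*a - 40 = (a + 2)*(a^5 - 5*a^4 - 5*a^3 + 25*a^2 + 4*a - 20) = (a - 5)*(a + 2)*(a^4 - 5*a^2 + 4) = (a - 5)*(a - 1)*(a + 2)*(a^3 + a^2 - 4*a - 4) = (a - 5)*(a - 2)*(a - 1)*(a + 2)*(a^2 + 3*a + 2) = (a - 5)*(a - 2)*(a - 1)*(a + 1)*(a + 2)*(a + 2)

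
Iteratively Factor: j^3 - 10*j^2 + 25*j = (j - 5)*(j^2 - 5*j) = j*(j - 5)*(j - 5)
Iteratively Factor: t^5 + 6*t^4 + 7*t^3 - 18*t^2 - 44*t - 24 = (t + 3)*(t^4 + 3*t^3 - 2*t^2 - 12*t - 8) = (t + 2)*(t + 3)*(t^3 + t^2 - 4*t - 4) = (t + 2)^2*(t + 3)*(t^2 - t - 2) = (t + 1)*(t + 2)^2*(t + 3)*(t - 2)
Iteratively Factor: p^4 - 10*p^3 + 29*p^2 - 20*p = (p - 4)*(p^3 - 6*p^2 + 5*p) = (p - 5)*(p - 4)*(p^2 - p) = (p - 5)*(p - 4)*(p - 1)*(p)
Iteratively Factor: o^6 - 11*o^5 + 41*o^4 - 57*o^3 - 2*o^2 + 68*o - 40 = (o - 5)*(o^5 - 6*o^4 + 11*o^3 - 2*o^2 - 12*o + 8) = (o - 5)*(o + 1)*(o^4 - 7*o^3 + 18*o^2 - 20*o + 8) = (o - 5)*(o - 2)*(o + 1)*(o^3 - 5*o^2 + 8*o - 4) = (o - 5)*(o - 2)^2*(o + 1)*(o^2 - 3*o + 2) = (o - 5)*(o - 2)^2*(o - 1)*(o + 1)*(o - 2)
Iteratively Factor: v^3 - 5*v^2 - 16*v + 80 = (v - 5)*(v^2 - 16) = (v - 5)*(v - 4)*(v + 4)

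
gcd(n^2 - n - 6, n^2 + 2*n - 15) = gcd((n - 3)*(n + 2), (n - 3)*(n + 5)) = n - 3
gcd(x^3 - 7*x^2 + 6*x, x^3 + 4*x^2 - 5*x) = x^2 - x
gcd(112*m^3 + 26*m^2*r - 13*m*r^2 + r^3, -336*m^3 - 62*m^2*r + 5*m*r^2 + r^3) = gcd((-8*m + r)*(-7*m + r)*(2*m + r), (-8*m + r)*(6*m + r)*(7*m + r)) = -8*m + r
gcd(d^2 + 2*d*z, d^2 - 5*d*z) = d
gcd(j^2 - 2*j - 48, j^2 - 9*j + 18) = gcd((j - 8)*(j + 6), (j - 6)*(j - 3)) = 1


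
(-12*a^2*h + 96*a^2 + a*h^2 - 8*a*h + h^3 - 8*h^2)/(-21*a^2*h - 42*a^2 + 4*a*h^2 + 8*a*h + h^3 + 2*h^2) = (4*a*h - 32*a + h^2 - 8*h)/(7*a*h + 14*a + h^2 + 2*h)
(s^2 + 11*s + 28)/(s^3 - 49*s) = (s + 4)/(s*(s - 7))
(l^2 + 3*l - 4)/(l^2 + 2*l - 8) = (l - 1)/(l - 2)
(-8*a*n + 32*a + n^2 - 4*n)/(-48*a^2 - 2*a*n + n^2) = (n - 4)/(6*a + n)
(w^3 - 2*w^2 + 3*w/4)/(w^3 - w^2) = (w^2 - 2*w + 3/4)/(w*(w - 1))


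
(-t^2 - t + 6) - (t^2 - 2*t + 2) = -2*t^2 + t + 4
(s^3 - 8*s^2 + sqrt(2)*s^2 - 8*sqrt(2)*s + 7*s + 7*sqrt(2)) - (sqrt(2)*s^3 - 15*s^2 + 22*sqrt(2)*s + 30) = -sqrt(2)*s^3 + s^3 + sqrt(2)*s^2 + 7*s^2 - 30*sqrt(2)*s + 7*s - 30 + 7*sqrt(2)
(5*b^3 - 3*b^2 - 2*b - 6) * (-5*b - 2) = -25*b^4 + 5*b^3 + 16*b^2 + 34*b + 12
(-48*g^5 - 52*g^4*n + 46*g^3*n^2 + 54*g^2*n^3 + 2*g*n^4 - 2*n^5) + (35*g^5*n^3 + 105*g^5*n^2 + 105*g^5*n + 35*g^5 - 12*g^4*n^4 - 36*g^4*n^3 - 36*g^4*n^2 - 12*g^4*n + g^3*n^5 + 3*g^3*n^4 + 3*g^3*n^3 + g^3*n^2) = 35*g^5*n^3 + 105*g^5*n^2 + 105*g^5*n - 13*g^5 - 12*g^4*n^4 - 36*g^4*n^3 - 36*g^4*n^2 - 64*g^4*n + g^3*n^5 + 3*g^3*n^4 + 3*g^3*n^3 + 47*g^3*n^2 + 54*g^2*n^3 + 2*g*n^4 - 2*n^5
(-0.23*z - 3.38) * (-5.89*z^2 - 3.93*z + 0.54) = 1.3547*z^3 + 20.8121*z^2 + 13.1592*z - 1.8252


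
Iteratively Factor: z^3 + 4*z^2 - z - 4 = (z - 1)*(z^2 + 5*z + 4) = (z - 1)*(z + 1)*(z + 4)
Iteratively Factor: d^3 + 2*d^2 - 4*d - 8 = (d + 2)*(d^2 - 4) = (d - 2)*(d + 2)*(d + 2)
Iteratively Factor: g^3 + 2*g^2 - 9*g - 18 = (g + 2)*(g^2 - 9) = (g + 2)*(g + 3)*(g - 3)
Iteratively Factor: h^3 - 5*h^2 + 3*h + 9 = (h + 1)*(h^2 - 6*h + 9) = (h - 3)*(h + 1)*(h - 3)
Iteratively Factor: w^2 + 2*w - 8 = (w + 4)*(w - 2)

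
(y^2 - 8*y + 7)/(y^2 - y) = (y - 7)/y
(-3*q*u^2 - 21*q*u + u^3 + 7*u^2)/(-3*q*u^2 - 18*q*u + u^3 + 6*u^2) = (u + 7)/(u + 6)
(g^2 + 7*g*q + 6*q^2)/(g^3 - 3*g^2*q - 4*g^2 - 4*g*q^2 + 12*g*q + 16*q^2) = (-g - 6*q)/(-g^2 + 4*g*q + 4*g - 16*q)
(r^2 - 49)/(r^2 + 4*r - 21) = (r - 7)/(r - 3)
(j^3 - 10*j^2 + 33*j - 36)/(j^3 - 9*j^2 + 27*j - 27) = (j - 4)/(j - 3)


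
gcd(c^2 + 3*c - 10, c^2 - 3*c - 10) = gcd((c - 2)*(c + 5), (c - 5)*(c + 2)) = 1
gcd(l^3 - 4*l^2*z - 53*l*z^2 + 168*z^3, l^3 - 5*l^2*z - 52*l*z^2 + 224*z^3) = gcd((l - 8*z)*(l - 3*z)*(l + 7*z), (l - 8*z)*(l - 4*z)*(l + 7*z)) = -l^2 + l*z + 56*z^2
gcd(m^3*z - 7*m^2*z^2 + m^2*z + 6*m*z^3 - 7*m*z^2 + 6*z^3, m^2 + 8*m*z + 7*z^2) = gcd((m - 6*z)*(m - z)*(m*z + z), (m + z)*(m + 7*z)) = 1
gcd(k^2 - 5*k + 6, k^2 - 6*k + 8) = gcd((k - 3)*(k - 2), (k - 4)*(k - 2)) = k - 2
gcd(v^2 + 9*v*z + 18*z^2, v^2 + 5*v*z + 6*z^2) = v + 3*z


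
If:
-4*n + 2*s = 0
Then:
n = s/2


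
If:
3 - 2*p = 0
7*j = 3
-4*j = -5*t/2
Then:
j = 3/7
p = 3/2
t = 24/35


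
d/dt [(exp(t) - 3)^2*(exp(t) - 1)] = (exp(t) - 3)*(3*exp(t) - 5)*exp(t)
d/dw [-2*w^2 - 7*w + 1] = -4*w - 7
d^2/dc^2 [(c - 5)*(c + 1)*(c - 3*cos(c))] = 3*c^2*cos(c) - 12*sqrt(2)*c*cos(c + pi/4) + 6*c - 24*sin(c) - 21*cos(c) - 8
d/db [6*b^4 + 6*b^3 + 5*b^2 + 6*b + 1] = 24*b^3 + 18*b^2 + 10*b + 6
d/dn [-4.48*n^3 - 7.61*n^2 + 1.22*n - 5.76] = -13.44*n^2 - 15.22*n + 1.22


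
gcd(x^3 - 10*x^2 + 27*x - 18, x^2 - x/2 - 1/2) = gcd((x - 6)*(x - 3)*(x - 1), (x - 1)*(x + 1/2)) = x - 1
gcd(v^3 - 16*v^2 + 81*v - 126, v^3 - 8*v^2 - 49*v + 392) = v - 7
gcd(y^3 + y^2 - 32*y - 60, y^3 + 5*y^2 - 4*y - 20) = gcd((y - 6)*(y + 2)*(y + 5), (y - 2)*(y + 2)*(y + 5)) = y^2 + 7*y + 10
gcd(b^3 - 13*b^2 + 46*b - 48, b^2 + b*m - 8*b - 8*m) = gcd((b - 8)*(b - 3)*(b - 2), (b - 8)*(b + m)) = b - 8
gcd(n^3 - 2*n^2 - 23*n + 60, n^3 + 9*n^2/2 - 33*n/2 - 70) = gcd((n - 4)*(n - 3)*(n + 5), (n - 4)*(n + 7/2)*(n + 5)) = n^2 + n - 20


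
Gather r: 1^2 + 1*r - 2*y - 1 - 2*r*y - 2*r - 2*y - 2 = r*(-2*y - 1) - 4*y - 2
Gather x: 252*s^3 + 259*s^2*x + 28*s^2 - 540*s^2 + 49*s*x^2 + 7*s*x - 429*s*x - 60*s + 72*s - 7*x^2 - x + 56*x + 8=252*s^3 - 512*s^2 + 12*s + x^2*(49*s - 7) + x*(259*s^2 - 422*s + 55) + 8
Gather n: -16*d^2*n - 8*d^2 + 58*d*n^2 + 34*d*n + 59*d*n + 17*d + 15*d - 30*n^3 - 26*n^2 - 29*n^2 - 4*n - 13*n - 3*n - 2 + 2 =-8*d^2 + 32*d - 30*n^3 + n^2*(58*d - 55) + n*(-16*d^2 + 93*d - 20)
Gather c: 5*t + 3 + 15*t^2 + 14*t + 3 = 15*t^2 + 19*t + 6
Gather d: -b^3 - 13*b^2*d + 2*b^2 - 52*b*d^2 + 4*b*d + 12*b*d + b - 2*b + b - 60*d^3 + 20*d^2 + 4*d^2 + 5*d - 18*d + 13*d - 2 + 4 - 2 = -b^3 + 2*b^2 - 60*d^3 + d^2*(24 - 52*b) + d*(-13*b^2 + 16*b)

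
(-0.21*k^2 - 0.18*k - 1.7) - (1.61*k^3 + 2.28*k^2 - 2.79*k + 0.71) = -1.61*k^3 - 2.49*k^2 + 2.61*k - 2.41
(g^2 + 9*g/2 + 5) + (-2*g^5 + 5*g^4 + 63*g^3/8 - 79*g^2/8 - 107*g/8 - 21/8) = -2*g^5 + 5*g^4 + 63*g^3/8 - 71*g^2/8 - 71*g/8 + 19/8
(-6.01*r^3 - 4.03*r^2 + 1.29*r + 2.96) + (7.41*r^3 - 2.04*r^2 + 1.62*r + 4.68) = 1.4*r^3 - 6.07*r^2 + 2.91*r + 7.64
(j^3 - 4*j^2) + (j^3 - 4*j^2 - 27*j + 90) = 2*j^3 - 8*j^2 - 27*j + 90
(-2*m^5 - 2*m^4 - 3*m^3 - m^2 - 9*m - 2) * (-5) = 10*m^5 + 10*m^4 + 15*m^3 + 5*m^2 + 45*m + 10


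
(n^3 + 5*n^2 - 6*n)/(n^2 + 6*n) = n - 1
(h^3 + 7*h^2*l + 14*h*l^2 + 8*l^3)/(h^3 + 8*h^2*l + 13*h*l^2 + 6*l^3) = (h^2 + 6*h*l + 8*l^2)/(h^2 + 7*h*l + 6*l^2)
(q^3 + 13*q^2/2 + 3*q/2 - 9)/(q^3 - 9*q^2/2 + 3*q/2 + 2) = (2*q^2 + 15*q + 18)/(2*q^2 - 7*q - 4)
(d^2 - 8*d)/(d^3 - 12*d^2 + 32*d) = 1/(d - 4)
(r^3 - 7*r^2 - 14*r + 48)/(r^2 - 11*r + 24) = (r^2 + r - 6)/(r - 3)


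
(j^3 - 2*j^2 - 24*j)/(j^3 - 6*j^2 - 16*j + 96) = j/(j - 4)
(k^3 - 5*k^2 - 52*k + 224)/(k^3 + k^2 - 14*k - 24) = (k^2 - k - 56)/(k^2 + 5*k + 6)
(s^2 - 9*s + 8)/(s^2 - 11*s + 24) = (s - 1)/(s - 3)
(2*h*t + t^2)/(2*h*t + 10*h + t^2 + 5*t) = t/(t + 5)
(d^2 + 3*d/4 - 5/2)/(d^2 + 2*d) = (d - 5/4)/d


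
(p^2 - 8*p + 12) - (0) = p^2 - 8*p + 12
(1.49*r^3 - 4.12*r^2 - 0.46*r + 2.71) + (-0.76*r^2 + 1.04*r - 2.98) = 1.49*r^3 - 4.88*r^2 + 0.58*r - 0.27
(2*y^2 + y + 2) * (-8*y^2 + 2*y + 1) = -16*y^4 - 4*y^3 - 12*y^2 + 5*y + 2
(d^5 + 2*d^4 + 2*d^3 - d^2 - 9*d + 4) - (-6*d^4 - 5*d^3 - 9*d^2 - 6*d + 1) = d^5 + 8*d^4 + 7*d^3 + 8*d^2 - 3*d + 3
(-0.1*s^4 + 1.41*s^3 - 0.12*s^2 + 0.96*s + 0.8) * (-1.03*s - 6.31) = 0.103*s^5 - 0.8213*s^4 - 8.7735*s^3 - 0.2316*s^2 - 6.8816*s - 5.048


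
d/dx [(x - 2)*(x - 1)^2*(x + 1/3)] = 4*x^3 - 11*x^2 + 22*x/3 - 1/3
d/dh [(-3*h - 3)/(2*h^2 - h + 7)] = 3*(-2*h^2 + h + (h + 1)*(4*h - 1) - 7)/(2*h^2 - h + 7)^2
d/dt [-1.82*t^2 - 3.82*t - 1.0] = -3.64*t - 3.82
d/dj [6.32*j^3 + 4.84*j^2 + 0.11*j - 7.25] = 18.96*j^2 + 9.68*j + 0.11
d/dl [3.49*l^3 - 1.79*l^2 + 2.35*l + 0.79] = 10.47*l^2 - 3.58*l + 2.35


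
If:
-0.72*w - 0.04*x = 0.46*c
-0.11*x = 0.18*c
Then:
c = -0.611111111111111*x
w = 0.334876543209877*x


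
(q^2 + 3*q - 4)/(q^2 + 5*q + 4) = (q - 1)/(q + 1)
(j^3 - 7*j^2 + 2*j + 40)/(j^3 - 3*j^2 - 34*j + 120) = (j + 2)/(j + 6)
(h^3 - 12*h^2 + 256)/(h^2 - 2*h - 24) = (h^2 - 16*h + 64)/(h - 6)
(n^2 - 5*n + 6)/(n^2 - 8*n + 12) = (n - 3)/(n - 6)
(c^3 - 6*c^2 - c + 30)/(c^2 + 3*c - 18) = (c^2 - 3*c - 10)/(c + 6)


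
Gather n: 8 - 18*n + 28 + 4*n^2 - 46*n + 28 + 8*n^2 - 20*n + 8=12*n^2 - 84*n + 72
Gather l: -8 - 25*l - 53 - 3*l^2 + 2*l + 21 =-3*l^2 - 23*l - 40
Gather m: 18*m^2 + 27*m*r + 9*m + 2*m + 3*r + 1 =18*m^2 + m*(27*r + 11) + 3*r + 1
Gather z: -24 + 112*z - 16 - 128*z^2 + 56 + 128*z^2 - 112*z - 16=0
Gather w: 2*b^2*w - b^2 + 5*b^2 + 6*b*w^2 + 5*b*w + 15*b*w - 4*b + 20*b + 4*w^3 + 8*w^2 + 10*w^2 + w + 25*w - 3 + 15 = 4*b^2 + 16*b + 4*w^3 + w^2*(6*b + 18) + w*(2*b^2 + 20*b + 26) + 12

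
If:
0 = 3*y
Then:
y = 0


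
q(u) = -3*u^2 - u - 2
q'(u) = -6*u - 1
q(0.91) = -5.39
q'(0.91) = -6.46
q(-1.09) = -4.47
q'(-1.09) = 5.54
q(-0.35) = -2.02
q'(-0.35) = 1.10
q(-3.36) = -32.51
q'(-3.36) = 19.16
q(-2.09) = -13.01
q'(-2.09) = 11.54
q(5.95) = -114.16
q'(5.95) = -36.70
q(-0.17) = -1.92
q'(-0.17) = 0.02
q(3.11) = -34.13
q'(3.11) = -19.66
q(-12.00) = -422.00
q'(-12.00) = 71.00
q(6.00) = -116.00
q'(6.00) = -37.00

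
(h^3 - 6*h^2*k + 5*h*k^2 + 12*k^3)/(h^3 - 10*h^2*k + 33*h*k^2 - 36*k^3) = (h + k)/(h - 3*k)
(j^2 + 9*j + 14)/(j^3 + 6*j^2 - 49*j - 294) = (j + 2)/(j^2 - j - 42)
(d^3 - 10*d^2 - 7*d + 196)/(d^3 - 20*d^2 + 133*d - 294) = (d + 4)/(d - 6)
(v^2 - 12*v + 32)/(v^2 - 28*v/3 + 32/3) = 3*(v - 4)/(3*v - 4)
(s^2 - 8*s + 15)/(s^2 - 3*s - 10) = (s - 3)/(s + 2)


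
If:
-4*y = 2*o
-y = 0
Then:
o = 0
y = 0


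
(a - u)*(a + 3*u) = a^2 + 2*a*u - 3*u^2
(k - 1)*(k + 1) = k^2 - 1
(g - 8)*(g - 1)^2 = g^3 - 10*g^2 + 17*g - 8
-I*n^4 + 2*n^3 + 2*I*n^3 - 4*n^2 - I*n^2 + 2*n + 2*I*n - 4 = (n - 2)*(n - I)*(n + 2*I)*(-I*n + 1)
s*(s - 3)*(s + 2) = s^3 - s^2 - 6*s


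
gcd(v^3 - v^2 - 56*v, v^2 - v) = v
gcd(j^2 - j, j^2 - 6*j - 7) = 1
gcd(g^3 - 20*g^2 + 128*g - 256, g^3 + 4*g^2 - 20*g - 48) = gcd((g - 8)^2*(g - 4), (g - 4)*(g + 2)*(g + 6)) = g - 4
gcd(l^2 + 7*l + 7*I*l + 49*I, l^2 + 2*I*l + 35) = l + 7*I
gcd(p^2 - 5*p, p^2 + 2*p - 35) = p - 5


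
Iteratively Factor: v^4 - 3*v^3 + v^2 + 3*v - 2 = (v - 1)*(v^3 - 2*v^2 - v + 2) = (v - 1)*(v + 1)*(v^2 - 3*v + 2) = (v - 2)*(v - 1)*(v + 1)*(v - 1)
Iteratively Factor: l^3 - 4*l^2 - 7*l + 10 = (l - 5)*(l^2 + l - 2) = (l - 5)*(l - 1)*(l + 2)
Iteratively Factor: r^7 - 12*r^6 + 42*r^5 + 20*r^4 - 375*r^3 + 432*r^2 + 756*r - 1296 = (r + 2)*(r^6 - 14*r^5 + 70*r^4 - 120*r^3 - 135*r^2 + 702*r - 648) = (r - 3)*(r + 2)*(r^5 - 11*r^4 + 37*r^3 - 9*r^2 - 162*r + 216) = (r - 3)^2*(r + 2)*(r^4 - 8*r^3 + 13*r^2 + 30*r - 72) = (r - 3)^3*(r + 2)*(r^3 - 5*r^2 - 2*r + 24) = (r - 4)*(r - 3)^3*(r + 2)*(r^2 - r - 6) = (r - 4)*(r - 3)^3*(r + 2)^2*(r - 3)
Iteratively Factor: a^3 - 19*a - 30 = (a + 2)*(a^2 - 2*a - 15) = (a - 5)*(a + 2)*(a + 3)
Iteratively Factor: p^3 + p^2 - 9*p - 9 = (p + 3)*(p^2 - 2*p - 3) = (p - 3)*(p + 3)*(p + 1)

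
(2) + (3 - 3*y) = 5 - 3*y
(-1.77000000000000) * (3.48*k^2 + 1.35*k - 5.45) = -6.1596*k^2 - 2.3895*k + 9.6465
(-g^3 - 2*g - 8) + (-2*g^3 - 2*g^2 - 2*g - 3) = -3*g^3 - 2*g^2 - 4*g - 11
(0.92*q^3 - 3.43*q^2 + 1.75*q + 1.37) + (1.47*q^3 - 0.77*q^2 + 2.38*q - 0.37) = 2.39*q^3 - 4.2*q^2 + 4.13*q + 1.0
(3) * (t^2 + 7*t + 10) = 3*t^2 + 21*t + 30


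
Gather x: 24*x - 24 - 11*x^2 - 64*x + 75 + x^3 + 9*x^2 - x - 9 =x^3 - 2*x^2 - 41*x + 42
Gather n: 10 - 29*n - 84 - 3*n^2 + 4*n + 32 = -3*n^2 - 25*n - 42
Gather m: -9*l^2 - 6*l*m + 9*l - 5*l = -9*l^2 - 6*l*m + 4*l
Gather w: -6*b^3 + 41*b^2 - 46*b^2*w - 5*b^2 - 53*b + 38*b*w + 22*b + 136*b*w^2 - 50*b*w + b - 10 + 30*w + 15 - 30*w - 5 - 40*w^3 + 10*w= -6*b^3 + 36*b^2 + 136*b*w^2 - 30*b - 40*w^3 + w*(-46*b^2 - 12*b + 10)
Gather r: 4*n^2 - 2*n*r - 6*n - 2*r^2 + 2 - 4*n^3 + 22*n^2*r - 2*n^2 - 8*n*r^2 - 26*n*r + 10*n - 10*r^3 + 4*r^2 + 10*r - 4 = -4*n^3 + 2*n^2 + 4*n - 10*r^3 + r^2*(2 - 8*n) + r*(22*n^2 - 28*n + 10) - 2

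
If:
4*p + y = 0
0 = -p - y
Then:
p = 0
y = 0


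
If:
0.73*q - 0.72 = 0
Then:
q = 0.99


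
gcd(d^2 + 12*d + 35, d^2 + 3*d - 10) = d + 5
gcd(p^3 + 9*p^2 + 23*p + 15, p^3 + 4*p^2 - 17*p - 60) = p^2 + 8*p + 15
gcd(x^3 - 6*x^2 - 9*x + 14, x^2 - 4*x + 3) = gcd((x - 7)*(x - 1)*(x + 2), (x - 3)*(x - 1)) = x - 1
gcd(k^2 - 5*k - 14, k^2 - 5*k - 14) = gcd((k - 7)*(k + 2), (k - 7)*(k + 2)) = k^2 - 5*k - 14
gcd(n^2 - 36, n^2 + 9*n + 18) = n + 6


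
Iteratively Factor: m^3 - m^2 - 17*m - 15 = (m - 5)*(m^2 + 4*m + 3) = (m - 5)*(m + 3)*(m + 1)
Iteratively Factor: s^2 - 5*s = (s)*(s - 5)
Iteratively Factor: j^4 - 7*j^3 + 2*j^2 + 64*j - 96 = (j - 4)*(j^3 - 3*j^2 - 10*j + 24) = (j - 4)^2*(j^2 + j - 6) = (j - 4)^2*(j - 2)*(j + 3)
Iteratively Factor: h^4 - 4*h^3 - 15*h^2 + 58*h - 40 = (h - 1)*(h^3 - 3*h^2 - 18*h + 40) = (h - 5)*(h - 1)*(h^2 + 2*h - 8) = (h - 5)*(h - 1)*(h + 4)*(h - 2)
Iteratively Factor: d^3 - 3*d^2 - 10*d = (d)*(d^2 - 3*d - 10) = d*(d - 5)*(d + 2)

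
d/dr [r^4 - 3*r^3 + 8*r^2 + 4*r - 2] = 4*r^3 - 9*r^2 + 16*r + 4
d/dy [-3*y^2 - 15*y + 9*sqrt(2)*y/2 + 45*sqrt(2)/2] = -6*y - 15 + 9*sqrt(2)/2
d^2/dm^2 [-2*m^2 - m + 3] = -4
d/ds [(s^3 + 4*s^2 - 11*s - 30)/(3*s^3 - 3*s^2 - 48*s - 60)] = 5*(-s^2 + 2*s - 13)/(3*(s^4 - 6*s^3 - 11*s^2 + 60*s + 100))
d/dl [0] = 0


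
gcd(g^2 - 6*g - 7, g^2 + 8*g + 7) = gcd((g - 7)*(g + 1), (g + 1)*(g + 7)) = g + 1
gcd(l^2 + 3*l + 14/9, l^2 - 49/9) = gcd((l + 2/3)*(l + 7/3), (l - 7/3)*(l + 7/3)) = l + 7/3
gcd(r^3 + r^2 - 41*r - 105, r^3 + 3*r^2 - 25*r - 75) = r^2 + 8*r + 15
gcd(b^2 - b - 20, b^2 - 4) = 1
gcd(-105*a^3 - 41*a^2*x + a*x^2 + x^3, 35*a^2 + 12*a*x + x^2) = 5*a + x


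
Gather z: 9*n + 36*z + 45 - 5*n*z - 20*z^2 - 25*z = 9*n - 20*z^2 + z*(11 - 5*n) + 45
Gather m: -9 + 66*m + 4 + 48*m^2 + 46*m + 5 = 48*m^2 + 112*m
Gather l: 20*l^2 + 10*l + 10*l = 20*l^2 + 20*l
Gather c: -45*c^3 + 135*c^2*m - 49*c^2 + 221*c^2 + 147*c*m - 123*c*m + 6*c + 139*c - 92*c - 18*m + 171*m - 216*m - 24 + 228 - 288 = -45*c^3 + c^2*(135*m + 172) + c*(24*m + 53) - 63*m - 84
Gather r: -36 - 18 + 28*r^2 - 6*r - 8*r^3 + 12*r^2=-8*r^3 + 40*r^2 - 6*r - 54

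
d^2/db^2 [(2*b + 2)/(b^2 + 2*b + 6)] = 4*(3*(-b - 1)*(b^2 + 2*b + 6) + 4*(b + 1)^3)/(b^2 + 2*b + 6)^3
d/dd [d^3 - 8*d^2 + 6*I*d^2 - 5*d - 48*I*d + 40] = 3*d^2 + d*(-16 + 12*I) - 5 - 48*I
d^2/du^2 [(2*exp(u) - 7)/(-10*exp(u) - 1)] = (720*exp(u) - 72)*exp(u)/(1000*exp(3*u) + 300*exp(2*u) + 30*exp(u) + 1)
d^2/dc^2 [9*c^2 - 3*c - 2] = 18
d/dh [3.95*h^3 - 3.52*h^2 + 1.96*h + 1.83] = 11.85*h^2 - 7.04*h + 1.96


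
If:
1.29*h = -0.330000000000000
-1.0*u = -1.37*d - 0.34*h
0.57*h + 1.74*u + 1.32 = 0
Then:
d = -0.43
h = -0.26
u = -0.67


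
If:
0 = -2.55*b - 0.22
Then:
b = -0.09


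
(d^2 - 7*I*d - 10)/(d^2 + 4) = (d - 5*I)/(d + 2*I)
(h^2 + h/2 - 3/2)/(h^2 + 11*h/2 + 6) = (h - 1)/(h + 4)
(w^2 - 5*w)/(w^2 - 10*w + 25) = w/(w - 5)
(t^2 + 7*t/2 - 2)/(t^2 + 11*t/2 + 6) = (2*t - 1)/(2*t + 3)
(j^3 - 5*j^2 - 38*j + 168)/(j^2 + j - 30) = (j^2 - 11*j + 28)/(j - 5)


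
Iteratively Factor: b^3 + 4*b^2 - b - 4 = (b - 1)*(b^2 + 5*b + 4) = (b - 1)*(b + 4)*(b + 1)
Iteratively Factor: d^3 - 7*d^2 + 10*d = (d - 5)*(d^2 - 2*d) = d*(d - 5)*(d - 2)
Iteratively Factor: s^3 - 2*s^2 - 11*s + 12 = (s - 4)*(s^2 + 2*s - 3) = (s - 4)*(s + 3)*(s - 1)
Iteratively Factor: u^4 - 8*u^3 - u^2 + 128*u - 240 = (u - 5)*(u^3 - 3*u^2 - 16*u + 48) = (u - 5)*(u + 4)*(u^2 - 7*u + 12) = (u - 5)*(u - 3)*(u + 4)*(u - 4)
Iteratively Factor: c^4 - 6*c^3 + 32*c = (c + 2)*(c^3 - 8*c^2 + 16*c) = (c - 4)*(c + 2)*(c^2 - 4*c) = (c - 4)^2*(c + 2)*(c)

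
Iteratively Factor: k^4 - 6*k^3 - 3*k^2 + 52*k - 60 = (k - 2)*(k^3 - 4*k^2 - 11*k + 30) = (k - 5)*(k - 2)*(k^2 + k - 6) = (k - 5)*(k - 2)*(k + 3)*(k - 2)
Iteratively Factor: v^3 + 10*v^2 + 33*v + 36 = (v + 3)*(v^2 + 7*v + 12) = (v + 3)*(v + 4)*(v + 3)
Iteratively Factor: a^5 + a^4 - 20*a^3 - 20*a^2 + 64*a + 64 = (a - 2)*(a^4 + 3*a^3 - 14*a^2 - 48*a - 32) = (a - 4)*(a - 2)*(a^3 + 7*a^2 + 14*a + 8) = (a - 4)*(a - 2)*(a + 1)*(a^2 + 6*a + 8) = (a - 4)*(a - 2)*(a + 1)*(a + 4)*(a + 2)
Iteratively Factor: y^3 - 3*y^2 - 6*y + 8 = (y - 1)*(y^2 - 2*y - 8) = (y - 1)*(y + 2)*(y - 4)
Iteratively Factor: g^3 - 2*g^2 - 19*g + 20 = (g + 4)*(g^2 - 6*g + 5) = (g - 1)*(g + 4)*(g - 5)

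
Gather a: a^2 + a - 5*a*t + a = a^2 + a*(2 - 5*t)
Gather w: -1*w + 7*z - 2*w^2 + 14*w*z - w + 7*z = -2*w^2 + w*(14*z - 2) + 14*z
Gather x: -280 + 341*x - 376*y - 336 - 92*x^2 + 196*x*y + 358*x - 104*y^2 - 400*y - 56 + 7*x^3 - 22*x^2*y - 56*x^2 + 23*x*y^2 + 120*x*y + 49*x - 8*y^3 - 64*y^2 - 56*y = 7*x^3 + x^2*(-22*y - 148) + x*(23*y^2 + 316*y + 748) - 8*y^3 - 168*y^2 - 832*y - 672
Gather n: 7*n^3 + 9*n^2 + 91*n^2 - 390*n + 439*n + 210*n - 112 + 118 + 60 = 7*n^3 + 100*n^2 + 259*n + 66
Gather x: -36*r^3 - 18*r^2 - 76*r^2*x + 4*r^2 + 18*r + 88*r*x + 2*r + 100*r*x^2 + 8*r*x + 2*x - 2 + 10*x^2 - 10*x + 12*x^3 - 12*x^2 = -36*r^3 - 14*r^2 + 20*r + 12*x^3 + x^2*(100*r - 2) + x*(-76*r^2 + 96*r - 8) - 2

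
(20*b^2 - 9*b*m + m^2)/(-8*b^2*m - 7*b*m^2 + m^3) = (-20*b^2 + 9*b*m - m^2)/(m*(8*b^2 + 7*b*m - m^2))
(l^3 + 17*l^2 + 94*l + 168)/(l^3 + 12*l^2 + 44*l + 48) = (l + 7)/(l + 2)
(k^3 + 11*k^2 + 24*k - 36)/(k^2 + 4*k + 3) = (k^3 + 11*k^2 + 24*k - 36)/(k^2 + 4*k + 3)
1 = 1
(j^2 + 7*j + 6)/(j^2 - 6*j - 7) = (j + 6)/(j - 7)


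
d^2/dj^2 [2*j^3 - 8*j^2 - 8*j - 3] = 12*j - 16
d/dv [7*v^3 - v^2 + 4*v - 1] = 21*v^2 - 2*v + 4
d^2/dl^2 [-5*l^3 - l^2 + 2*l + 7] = -30*l - 2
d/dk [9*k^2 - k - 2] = 18*k - 1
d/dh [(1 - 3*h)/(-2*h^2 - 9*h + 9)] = 2*(-3*h^2 + 2*h - 9)/(4*h^4 + 36*h^3 + 45*h^2 - 162*h + 81)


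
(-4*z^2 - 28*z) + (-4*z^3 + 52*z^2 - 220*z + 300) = -4*z^3 + 48*z^2 - 248*z + 300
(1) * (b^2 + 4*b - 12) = b^2 + 4*b - 12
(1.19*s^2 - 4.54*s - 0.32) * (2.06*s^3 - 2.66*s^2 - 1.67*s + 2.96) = 2.4514*s^5 - 12.5178*s^4 + 9.4299*s^3 + 11.9554*s^2 - 12.904*s - 0.9472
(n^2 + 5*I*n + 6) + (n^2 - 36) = 2*n^2 + 5*I*n - 30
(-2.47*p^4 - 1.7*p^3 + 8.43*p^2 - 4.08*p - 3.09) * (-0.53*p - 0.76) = 1.3091*p^5 + 2.7782*p^4 - 3.1759*p^3 - 4.2444*p^2 + 4.7385*p + 2.3484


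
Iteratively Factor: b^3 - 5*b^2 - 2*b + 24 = (b + 2)*(b^2 - 7*b + 12) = (b - 4)*(b + 2)*(b - 3)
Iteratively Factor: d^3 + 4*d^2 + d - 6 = (d - 1)*(d^2 + 5*d + 6) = (d - 1)*(d + 2)*(d + 3)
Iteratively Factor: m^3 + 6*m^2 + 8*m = (m + 2)*(m^2 + 4*m) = m*(m + 2)*(m + 4)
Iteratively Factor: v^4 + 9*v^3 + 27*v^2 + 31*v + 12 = (v + 1)*(v^3 + 8*v^2 + 19*v + 12) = (v + 1)^2*(v^2 + 7*v + 12) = (v + 1)^2*(v + 3)*(v + 4)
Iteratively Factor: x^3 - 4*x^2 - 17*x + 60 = (x - 3)*(x^2 - x - 20) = (x - 5)*(x - 3)*(x + 4)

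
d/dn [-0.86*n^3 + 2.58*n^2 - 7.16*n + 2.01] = -2.58*n^2 + 5.16*n - 7.16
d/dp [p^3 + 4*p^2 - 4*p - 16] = 3*p^2 + 8*p - 4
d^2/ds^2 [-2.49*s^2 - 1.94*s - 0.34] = -4.98000000000000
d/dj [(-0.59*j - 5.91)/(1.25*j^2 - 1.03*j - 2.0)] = (0.7375*j^2 + 14.775*j - 4.9073)/(1.5625*j^4 - 2.575*j^3 - 3.9391*j^2 + 4.12*j + 4.0)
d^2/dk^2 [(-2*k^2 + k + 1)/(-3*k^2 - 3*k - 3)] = 2*(-k^3 - 3*k^2 + 1)/(k^6 + 3*k^5 + 6*k^4 + 7*k^3 + 6*k^2 + 3*k + 1)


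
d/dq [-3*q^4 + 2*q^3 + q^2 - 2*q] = -12*q^3 + 6*q^2 + 2*q - 2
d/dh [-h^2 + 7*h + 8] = 7 - 2*h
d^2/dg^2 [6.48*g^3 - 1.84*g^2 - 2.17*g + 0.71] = 38.88*g - 3.68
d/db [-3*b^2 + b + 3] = 1 - 6*b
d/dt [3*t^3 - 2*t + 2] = 9*t^2 - 2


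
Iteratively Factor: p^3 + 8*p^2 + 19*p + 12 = (p + 4)*(p^2 + 4*p + 3) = (p + 1)*(p + 4)*(p + 3)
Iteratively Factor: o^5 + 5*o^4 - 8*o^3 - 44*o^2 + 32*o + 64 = (o + 4)*(o^4 + o^3 - 12*o^2 + 4*o + 16) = (o - 2)*(o + 4)*(o^3 + 3*o^2 - 6*o - 8) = (o - 2)*(o + 4)^2*(o^2 - o - 2) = (o - 2)*(o + 1)*(o + 4)^2*(o - 2)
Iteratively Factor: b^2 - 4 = (b + 2)*(b - 2)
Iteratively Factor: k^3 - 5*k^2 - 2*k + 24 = (k - 4)*(k^2 - k - 6) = (k - 4)*(k - 3)*(k + 2)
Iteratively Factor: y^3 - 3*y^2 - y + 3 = (y + 1)*(y^2 - 4*y + 3) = (y - 3)*(y + 1)*(y - 1)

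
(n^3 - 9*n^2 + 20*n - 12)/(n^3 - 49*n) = (n^3 - 9*n^2 + 20*n - 12)/(n*(n^2 - 49))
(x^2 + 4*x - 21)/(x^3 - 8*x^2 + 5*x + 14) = (x^2 + 4*x - 21)/(x^3 - 8*x^2 + 5*x + 14)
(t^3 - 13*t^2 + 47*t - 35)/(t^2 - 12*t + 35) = t - 1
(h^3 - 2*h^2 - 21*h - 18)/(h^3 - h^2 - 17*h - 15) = (h - 6)/(h - 5)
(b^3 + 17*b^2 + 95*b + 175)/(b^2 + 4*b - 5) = (b^2 + 12*b + 35)/(b - 1)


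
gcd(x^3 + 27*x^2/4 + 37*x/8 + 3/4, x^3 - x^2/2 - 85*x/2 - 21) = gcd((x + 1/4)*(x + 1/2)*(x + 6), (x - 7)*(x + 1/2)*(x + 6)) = x^2 + 13*x/2 + 3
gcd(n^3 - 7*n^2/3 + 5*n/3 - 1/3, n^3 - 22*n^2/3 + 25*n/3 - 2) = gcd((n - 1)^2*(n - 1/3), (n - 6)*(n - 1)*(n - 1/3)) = n^2 - 4*n/3 + 1/3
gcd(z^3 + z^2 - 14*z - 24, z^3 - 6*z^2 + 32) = z^2 - 2*z - 8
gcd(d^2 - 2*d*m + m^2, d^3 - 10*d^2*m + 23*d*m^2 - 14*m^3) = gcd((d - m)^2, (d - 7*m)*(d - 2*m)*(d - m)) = d - m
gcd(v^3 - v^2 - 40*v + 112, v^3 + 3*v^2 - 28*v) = v^2 + 3*v - 28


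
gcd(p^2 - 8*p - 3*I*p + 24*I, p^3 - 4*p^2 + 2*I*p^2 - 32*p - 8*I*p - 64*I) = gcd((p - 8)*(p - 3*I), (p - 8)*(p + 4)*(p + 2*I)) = p - 8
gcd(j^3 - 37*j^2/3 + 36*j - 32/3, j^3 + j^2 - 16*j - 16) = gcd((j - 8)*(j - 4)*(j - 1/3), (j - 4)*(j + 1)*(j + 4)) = j - 4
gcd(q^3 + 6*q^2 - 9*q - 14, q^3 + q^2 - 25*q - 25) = q + 1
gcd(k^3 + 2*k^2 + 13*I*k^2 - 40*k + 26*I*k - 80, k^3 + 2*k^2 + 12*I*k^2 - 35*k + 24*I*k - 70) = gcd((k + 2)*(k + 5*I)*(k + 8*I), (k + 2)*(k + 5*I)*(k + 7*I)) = k^2 + k*(2 + 5*I) + 10*I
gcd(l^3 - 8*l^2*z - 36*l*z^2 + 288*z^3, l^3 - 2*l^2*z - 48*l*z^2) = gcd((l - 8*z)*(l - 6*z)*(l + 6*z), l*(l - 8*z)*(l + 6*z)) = -l^2 + 2*l*z + 48*z^2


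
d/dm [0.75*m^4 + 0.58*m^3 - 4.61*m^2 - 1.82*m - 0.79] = 3.0*m^3 + 1.74*m^2 - 9.22*m - 1.82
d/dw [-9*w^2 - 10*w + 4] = -18*w - 10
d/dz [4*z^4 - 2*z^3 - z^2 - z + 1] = 16*z^3 - 6*z^2 - 2*z - 1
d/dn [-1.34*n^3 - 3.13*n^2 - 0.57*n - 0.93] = -4.02*n^2 - 6.26*n - 0.57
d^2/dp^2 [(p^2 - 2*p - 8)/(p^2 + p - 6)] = 2*(-3*p^3 - 6*p^2 - 60*p - 32)/(p^6 + 3*p^5 - 15*p^4 - 35*p^3 + 90*p^2 + 108*p - 216)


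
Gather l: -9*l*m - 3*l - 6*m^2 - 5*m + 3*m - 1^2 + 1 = l*(-9*m - 3) - 6*m^2 - 2*m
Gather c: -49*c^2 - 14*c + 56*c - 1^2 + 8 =-49*c^2 + 42*c + 7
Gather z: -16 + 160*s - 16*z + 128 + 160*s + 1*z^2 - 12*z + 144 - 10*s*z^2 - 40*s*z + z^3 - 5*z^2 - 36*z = 320*s + z^3 + z^2*(-10*s - 4) + z*(-40*s - 64) + 256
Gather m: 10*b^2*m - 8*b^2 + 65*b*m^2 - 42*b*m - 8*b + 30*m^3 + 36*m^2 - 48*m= -8*b^2 - 8*b + 30*m^3 + m^2*(65*b + 36) + m*(10*b^2 - 42*b - 48)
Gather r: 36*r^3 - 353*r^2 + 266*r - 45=36*r^3 - 353*r^2 + 266*r - 45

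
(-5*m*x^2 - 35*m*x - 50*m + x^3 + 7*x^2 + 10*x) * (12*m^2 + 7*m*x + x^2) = -60*m^3*x^2 - 420*m^3*x - 600*m^3 - 23*m^2*x^3 - 161*m^2*x^2 - 230*m^2*x + 2*m*x^4 + 14*m*x^3 + 20*m*x^2 + x^5 + 7*x^4 + 10*x^3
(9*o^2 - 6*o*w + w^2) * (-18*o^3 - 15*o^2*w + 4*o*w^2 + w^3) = -162*o^5 - 27*o^4*w + 108*o^3*w^2 - 30*o^2*w^3 - 2*o*w^4 + w^5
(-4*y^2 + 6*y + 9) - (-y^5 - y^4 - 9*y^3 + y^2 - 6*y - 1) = y^5 + y^4 + 9*y^3 - 5*y^2 + 12*y + 10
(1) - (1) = 0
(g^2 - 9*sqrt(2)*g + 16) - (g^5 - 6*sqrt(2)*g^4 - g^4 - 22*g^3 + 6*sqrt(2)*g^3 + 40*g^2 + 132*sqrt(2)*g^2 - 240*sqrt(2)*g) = -g^5 + g^4 + 6*sqrt(2)*g^4 - 6*sqrt(2)*g^3 + 22*g^3 - 132*sqrt(2)*g^2 - 39*g^2 + 231*sqrt(2)*g + 16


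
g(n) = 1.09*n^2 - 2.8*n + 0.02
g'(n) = 2.18*n - 2.8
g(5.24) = 15.28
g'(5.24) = 8.62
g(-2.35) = 12.62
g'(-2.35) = -7.92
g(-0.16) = 0.50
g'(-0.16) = -3.15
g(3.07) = 1.70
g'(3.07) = 3.89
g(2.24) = -0.78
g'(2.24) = 2.08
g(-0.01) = 0.05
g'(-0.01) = -2.82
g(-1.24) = 5.17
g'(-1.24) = -5.50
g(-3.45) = 22.65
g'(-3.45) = -10.32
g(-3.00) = 18.23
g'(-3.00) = -9.34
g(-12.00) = 190.58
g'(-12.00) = -28.96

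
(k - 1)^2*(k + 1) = k^3 - k^2 - k + 1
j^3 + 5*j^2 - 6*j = j*(j - 1)*(j + 6)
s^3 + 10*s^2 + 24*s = s*(s + 4)*(s + 6)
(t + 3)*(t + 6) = t^2 + 9*t + 18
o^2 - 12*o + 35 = (o - 7)*(o - 5)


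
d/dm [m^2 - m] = 2*m - 1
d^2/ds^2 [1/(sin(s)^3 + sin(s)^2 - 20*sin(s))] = (-9*sin(s)^3 - 11*sin(s)^2 + 48*sin(s) + 76 - 514/sin(s) - 120/sin(s)^2 + 800/sin(s)^3)/((sin(s) - 4)^3*(sin(s) + 5)^3)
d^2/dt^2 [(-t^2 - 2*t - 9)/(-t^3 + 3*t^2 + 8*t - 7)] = 2*(t^6 + 6*t^5 + 60*t^4 - 255*t^3 + 6*t^2 + 585*t + 926)/(t^9 - 9*t^8 + 3*t^7 + 138*t^6 - 150*t^5 - 723*t^4 + 643*t^3 + 903*t^2 - 1176*t + 343)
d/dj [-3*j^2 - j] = -6*j - 1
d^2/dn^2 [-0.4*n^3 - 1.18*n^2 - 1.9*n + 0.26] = -2.4*n - 2.36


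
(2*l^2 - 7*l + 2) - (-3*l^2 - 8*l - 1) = 5*l^2 + l + 3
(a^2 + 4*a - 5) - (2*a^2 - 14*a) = -a^2 + 18*a - 5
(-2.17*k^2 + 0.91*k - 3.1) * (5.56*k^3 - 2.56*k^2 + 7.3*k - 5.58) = -12.0652*k^5 + 10.6148*k^4 - 35.4066*k^3 + 26.6876*k^2 - 27.7078*k + 17.298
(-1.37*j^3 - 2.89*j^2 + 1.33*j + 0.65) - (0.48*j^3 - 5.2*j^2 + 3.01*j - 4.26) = -1.85*j^3 + 2.31*j^2 - 1.68*j + 4.91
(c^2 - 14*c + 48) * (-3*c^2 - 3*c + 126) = -3*c^4 + 39*c^3 + 24*c^2 - 1908*c + 6048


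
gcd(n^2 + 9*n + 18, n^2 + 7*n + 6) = n + 6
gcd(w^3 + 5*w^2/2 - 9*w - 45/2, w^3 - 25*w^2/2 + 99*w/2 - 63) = w - 3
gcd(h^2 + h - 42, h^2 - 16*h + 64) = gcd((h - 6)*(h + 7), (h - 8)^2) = 1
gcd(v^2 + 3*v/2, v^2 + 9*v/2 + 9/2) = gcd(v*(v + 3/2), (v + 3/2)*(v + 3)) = v + 3/2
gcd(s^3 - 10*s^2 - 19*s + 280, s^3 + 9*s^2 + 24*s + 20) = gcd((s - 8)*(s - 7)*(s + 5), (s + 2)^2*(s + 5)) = s + 5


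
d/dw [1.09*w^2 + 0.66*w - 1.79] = 2.18*w + 0.66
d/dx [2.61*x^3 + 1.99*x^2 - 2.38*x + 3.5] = 7.83*x^2 + 3.98*x - 2.38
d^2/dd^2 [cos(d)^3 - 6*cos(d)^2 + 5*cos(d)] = -23*cos(d)/4 + 12*cos(2*d) - 9*cos(3*d)/4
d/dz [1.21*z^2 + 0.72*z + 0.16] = 2.42*z + 0.72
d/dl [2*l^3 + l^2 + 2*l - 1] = 6*l^2 + 2*l + 2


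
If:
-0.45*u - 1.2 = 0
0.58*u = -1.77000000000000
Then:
No Solution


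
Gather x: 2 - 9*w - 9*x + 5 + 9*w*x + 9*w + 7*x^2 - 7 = 7*x^2 + x*(9*w - 9)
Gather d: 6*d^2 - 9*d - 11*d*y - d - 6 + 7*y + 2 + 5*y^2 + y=6*d^2 + d*(-11*y - 10) + 5*y^2 + 8*y - 4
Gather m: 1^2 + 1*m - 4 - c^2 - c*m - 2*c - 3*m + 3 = -c^2 - 2*c + m*(-c - 2)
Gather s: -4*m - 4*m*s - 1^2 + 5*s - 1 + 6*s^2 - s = -4*m + 6*s^2 + s*(4 - 4*m) - 2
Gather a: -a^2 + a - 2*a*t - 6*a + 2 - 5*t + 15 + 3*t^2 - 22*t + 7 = -a^2 + a*(-2*t - 5) + 3*t^2 - 27*t + 24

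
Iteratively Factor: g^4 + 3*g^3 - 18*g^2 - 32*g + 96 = (g - 3)*(g^3 + 6*g^2 - 32) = (g - 3)*(g + 4)*(g^2 + 2*g - 8) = (g - 3)*(g - 2)*(g + 4)*(g + 4)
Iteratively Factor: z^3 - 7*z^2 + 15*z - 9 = (z - 3)*(z^2 - 4*z + 3) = (z - 3)*(z - 1)*(z - 3)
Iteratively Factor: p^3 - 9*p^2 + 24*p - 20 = (p - 5)*(p^2 - 4*p + 4) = (p - 5)*(p - 2)*(p - 2)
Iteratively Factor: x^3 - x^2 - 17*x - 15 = (x + 3)*(x^2 - 4*x - 5) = (x - 5)*(x + 3)*(x + 1)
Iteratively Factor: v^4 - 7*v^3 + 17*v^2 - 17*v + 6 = (v - 1)*(v^3 - 6*v^2 + 11*v - 6) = (v - 2)*(v - 1)*(v^2 - 4*v + 3) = (v - 3)*(v - 2)*(v - 1)*(v - 1)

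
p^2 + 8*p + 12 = (p + 2)*(p + 6)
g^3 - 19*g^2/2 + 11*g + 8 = (g - 8)*(g - 2)*(g + 1/2)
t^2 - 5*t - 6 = (t - 6)*(t + 1)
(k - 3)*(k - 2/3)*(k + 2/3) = k^3 - 3*k^2 - 4*k/9 + 4/3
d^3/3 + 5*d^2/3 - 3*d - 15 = (d/3 + 1)*(d - 3)*(d + 5)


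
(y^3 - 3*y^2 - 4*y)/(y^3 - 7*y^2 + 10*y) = (y^2 - 3*y - 4)/(y^2 - 7*y + 10)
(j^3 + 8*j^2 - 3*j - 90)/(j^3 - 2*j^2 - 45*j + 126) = (j^2 + 11*j + 30)/(j^2 + j - 42)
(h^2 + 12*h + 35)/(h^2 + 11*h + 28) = (h + 5)/(h + 4)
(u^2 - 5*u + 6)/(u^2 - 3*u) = (u - 2)/u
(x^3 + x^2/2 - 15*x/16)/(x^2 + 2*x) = (x^2 + x/2 - 15/16)/(x + 2)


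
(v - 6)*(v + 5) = v^2 - v - 30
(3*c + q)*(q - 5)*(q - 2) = 3*c*q^2 - 21*c*q + 30*c + q^3 - 7*q^2 + 10*q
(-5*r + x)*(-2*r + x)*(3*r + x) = 30*r^3 - 11*r^2*x - 4*r*x^2 + x^3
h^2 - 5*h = h*(h - 5)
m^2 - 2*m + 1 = (m - 1)^2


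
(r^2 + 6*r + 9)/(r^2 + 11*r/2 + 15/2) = 2*(r + 3)/(2*r + 5)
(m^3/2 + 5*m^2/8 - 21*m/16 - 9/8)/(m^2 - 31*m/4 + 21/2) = (8*m^3 + 10*m^2 - 21*m - 18)/(4*(4*m^2 - 31*m + 42))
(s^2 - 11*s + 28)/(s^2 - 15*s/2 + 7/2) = 2*(s - 4)/(2*s - 1)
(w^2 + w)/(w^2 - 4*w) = (w + 1)/(w - 4)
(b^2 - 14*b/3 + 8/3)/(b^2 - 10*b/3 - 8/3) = (3*b - 2)/(3*b + 2)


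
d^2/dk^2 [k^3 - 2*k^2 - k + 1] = 6*k - 4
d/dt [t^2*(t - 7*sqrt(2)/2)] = t*(3*t - 7*sqrt(2))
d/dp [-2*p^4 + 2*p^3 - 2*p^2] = 2*p*(-4*p^2 + 3*p - 2)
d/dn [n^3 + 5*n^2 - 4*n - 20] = 3*n^2 + 10*n - 4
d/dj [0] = 0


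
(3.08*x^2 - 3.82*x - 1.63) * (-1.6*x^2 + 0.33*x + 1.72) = -4.928*x^4 + 7.1284*x^3 + 6.645*x^2 - 7.1083*x - 2.8036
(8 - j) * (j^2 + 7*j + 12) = -j^3 + j^2 + 44*j + 96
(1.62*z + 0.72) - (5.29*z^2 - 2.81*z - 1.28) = -5.29*z^2 + 4.43*z + 2.0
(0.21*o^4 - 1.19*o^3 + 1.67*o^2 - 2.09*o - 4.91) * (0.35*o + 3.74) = 0.0735*o^5 + 0.3689*o^4 - 3.8661*o^3 + 5.5143*o^2 - 9.5351*o - 18.3634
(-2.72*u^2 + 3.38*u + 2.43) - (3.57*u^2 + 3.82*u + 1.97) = -6.29*u^2 - 0.44*u + 0.46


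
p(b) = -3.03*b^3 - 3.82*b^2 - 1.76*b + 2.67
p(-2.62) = 35.55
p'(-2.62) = -44.14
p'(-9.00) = -669.29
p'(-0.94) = -2.61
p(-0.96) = 3.52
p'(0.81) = -13.91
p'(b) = -9.09*b^2 - 7.64*b - 1.76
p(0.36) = 1.40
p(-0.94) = 3.47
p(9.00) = -2531.46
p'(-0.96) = -2.80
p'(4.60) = -229.25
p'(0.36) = -5.69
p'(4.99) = -266.23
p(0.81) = -2.87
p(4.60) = -381.19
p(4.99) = -477.71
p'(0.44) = -6.88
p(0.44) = 0.90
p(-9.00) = 1917.96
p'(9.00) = -806.81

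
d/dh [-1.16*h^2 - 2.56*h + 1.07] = -2.32*h - 2.56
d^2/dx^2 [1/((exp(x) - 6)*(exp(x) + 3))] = (4*exp(3*x) - 9*exp(2*x) + 81*exp(x) - 54)*exp(x)/(exp(6*x) - 9*exp(5*x) - 27*exp(4*x) + 297*exp(3*x) + 486*exp(2*x) - 2916*exp(x) - 5832)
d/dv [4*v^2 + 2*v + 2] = 8*v + 2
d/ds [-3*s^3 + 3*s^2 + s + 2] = -9*s^2 + 6*s + 1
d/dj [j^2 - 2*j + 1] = 2*j - 2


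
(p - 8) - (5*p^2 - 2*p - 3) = -5*p^2 + 3*p - 5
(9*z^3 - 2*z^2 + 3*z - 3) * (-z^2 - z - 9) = -9*z^5 - 7*z^4 - 82*z^3 + 18*z^2 - 24*z + 27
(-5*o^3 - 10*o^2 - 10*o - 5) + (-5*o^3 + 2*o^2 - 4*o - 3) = -10*o^3 - 8*o^2 - 14*o - 8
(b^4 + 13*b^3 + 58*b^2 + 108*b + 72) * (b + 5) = b^5 + 18*b^4 + 123*b^3 + 398*b^2 + 612*b + 360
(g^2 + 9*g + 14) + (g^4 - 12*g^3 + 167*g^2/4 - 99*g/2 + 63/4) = g^4 - 12*g^3 + 171*g^2/4 - 81*g/2 + 119/4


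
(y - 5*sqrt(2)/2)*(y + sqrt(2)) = y^2 - 3*sqrt(2)*y/2 - 5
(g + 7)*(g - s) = g^2 - g*s + 7*g - 7*s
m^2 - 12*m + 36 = (m - 6)^2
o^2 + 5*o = o*(o + 5)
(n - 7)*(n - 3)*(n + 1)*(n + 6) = n^4 - 3*n^3 - 43*n^2 + 87*n + 126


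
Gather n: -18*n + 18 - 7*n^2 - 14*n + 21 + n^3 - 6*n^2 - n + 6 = n^3 - 13*n^2 - 33*n + 45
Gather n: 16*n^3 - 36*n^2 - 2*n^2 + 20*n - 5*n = 16*n^3 - 38*n^2 + 15*n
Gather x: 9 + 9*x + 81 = 9*x + 90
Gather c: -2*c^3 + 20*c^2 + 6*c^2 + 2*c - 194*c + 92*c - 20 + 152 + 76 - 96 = -2*c^3 + 26*c^2 - 100*c + 112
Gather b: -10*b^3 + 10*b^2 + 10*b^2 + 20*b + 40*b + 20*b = -10*b^3 + 20*b^2 + 80*b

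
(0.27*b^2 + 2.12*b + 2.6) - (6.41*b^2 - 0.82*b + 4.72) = -6.14*b^2 + 2.94*b - 2.12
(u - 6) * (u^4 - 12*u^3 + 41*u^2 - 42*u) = u^5 - 18*u^4 + 113*u^3 - 288*u^2 + 252*u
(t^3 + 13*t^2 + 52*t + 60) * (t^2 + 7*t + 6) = t^5 + 20*t^4 + 149*t^3 + 502*t^2 + 732*t + 360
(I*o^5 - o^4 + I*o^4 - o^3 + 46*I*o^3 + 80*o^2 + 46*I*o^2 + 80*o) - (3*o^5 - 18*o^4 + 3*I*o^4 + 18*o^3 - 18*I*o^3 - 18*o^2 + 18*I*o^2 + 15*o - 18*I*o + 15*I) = -3*o^5 + I*o^5 + 17*o^4 - 2*I*o^4 - 19*o^3 + 64*I*o^3 + 98*o^2 + 28*I*o^2 + 65*o + 18*I*o - 15*I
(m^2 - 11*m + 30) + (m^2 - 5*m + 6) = 2*m^2 - 16*m + 36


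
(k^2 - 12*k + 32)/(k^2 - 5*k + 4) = (k - 8)/(k - 1)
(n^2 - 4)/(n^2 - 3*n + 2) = (n + 2)/(n - 1)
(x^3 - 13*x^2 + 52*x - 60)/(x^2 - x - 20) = (x^2 - 8*x + 12)/(x + 4)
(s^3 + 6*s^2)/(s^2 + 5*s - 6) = s^2/(s - 1)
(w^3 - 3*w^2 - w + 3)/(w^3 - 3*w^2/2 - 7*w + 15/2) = 2*(w + 1)/(2*w + 5)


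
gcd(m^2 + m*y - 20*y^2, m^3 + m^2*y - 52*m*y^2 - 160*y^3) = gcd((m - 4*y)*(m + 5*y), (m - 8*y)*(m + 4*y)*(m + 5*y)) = m + 5*y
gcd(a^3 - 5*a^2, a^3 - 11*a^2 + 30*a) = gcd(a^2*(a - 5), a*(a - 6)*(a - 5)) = a^2 - 5*a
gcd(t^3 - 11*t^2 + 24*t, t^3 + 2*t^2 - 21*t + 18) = t - 3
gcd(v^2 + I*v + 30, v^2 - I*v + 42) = v + 6*I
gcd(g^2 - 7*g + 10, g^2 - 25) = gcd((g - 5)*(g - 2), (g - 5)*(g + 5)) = g - 5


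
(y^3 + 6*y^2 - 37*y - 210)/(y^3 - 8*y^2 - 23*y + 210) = (y + 7)/(y - 7)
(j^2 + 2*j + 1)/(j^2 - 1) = (j + 1)/(j - 1)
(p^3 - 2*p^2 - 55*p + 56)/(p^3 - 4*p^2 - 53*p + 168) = (p - 1)/(p - 3)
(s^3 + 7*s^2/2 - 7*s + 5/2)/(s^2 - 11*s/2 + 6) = (2*s^3 + 7*s^2 - 14*s + 5)/(2*s^2 - 11*s + 12)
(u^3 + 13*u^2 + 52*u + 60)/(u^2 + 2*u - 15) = (u^2 + 8*u + 12)/(u - 3)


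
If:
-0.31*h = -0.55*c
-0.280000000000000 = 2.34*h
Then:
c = -0.07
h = -0.12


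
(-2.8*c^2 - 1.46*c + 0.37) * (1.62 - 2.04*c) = 5.712*c^3 - 1.5576*c^2 - 3.12*c + 0.5994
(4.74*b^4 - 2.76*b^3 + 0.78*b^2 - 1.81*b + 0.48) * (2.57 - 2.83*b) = -13.4142*b^5 + 19.9926*b^4 - 9.3006*b^3 + 7.1269*b^2 - 6.0101*b + 1.2336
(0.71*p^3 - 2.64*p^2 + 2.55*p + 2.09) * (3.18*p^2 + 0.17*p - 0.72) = 2.2578*p^5 - 8.2745*p^4 + 7.149*p^3 + 8.9805*p^2 - 1.4807*p - 1.5048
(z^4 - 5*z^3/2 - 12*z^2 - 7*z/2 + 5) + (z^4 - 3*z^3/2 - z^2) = 2*z^4 - 4*z^3 - 13*z^2 - 7*z/2 + 5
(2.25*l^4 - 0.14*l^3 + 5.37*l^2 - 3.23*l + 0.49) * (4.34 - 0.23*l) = -0.5175*l^5 + 9.7972*l^4 - 1.8427*l^3 + 24.0487*l^2 - 14.1309*l + 2.1266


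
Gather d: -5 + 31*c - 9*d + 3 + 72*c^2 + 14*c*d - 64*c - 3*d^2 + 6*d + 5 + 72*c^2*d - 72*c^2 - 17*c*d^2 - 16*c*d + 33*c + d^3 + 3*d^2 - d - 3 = -17*c*d^2 + d^3 + d*(72*c^2 - 2*c - 4)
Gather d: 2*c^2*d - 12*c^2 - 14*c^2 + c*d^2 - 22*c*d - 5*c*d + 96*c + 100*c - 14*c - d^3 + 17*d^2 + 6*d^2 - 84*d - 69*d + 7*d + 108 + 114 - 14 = -26*c^2 + 182*c - d^3 + d^2*(c + 23) + d*(2*c^2 - 27*c - 146) + 208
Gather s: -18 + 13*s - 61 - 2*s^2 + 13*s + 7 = -2*s^2 + 26*s - 72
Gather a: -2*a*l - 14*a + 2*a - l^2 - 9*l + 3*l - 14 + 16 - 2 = a*(-2*l - 12) - l^2 - 6*l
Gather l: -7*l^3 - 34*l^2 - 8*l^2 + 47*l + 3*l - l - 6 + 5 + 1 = -7*l^3 - 42*l^2 + 49*l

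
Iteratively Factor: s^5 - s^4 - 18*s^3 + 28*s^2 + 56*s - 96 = (s + 2)*(s^4 - 3*s^3 - 12*s^2 + 52*s - 48) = (s + 2)*(s + 4)*(s^3 - 7*s^2 + 16*s - 12) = (s - 2)*(s + 2)*(s + 4)*(s^2 - 5*s + 6) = (s - 2)^2*(s + 2)*(s + 4)*(s - 3)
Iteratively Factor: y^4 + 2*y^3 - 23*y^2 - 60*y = (y + 4)*(y^3 - 2*y^2 - 15*y) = (y + 3)*(y + 4)*(y^2 - 5*y) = (y - 5)*(y + 3)*(y + 4)*(y)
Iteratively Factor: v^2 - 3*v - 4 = (v - 4)*(v + 1)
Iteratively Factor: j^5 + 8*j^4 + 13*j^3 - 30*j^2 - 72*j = (j - 2)*(j^4 + 10*j^3 + 33*j^2 + 36*j) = (j - 2)*(j + 3)*(j^3 + 7*j^2 + 12*j) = (j - 2)*(j + 3)*(j + 4)*(j^2 + 3*j) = j*(j - 2)*(j + 3)*(j + 4)*(j + 3)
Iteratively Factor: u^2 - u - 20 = (u - 5)*(u + 4)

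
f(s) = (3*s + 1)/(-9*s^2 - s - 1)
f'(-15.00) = 0.00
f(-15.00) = 0.02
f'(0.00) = -2.00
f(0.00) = -1.00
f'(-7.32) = 0.01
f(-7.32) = 0.04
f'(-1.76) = 0.07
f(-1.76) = 0.16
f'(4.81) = 0.02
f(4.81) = -0.07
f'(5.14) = 0.01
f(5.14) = -0.07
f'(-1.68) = 0.07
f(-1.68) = 0.16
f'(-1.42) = 0.09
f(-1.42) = 0.18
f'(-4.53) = 0.01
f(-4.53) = 0.07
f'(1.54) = 0.16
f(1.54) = -0.24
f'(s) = (3*s + 1)*(18*s + 1)/(-9*s^2 - s - 1)^2 + 3/(-9*s^2 - s - 1)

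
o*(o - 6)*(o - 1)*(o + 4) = o^4 - 3*o^3 - 22*o^2 + 24*o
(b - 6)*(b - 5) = b^2 - 11*b + 30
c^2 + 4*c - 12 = (c - 2)*(c + 6)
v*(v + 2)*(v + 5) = v^3 + 7*v^2 + 10*v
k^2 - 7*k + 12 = (k - 4)*(k - 3)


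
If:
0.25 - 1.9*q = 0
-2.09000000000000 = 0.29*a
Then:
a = -7.21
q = 0.13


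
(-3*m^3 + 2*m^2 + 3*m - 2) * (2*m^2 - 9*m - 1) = -6*m^5 + 31*m^4 - 9*m^3 - 33*m^2 + 15*m + 2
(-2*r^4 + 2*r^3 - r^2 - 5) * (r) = -2*r^5 + 2*r^4 - r^3 - 5*r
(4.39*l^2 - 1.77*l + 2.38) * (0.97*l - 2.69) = 4.2583*l^3 - 13.526*l^2 + 7.0699*l - 6.4022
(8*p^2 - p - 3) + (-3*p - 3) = 8*p^2 - 4*p - 6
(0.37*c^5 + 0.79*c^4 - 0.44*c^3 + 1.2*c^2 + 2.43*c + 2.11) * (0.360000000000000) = 0.1332*c^5 + 0.2844*c^4 - 0.1584*c^3 + 0.432*c^2 + 0.8748*c + 0.7596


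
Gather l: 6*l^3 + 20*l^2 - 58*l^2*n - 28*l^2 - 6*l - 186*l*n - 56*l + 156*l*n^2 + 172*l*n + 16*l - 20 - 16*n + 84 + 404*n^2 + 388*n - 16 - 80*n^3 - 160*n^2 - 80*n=6*l^3 + l^2*(-58*n - 8) + l*(156*n^2 - 14*n - 46) - 80*n^3 + 244*n^2 + 292*n + 48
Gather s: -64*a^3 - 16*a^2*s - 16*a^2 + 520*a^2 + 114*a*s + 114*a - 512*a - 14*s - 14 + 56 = -64*a^3 + 504*a^2 - 398*a + s*(-16*a^2 + 114*a - 14) + 42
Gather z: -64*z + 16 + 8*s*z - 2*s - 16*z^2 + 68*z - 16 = -2*s - 16*z^2 + z*(8*s + 4)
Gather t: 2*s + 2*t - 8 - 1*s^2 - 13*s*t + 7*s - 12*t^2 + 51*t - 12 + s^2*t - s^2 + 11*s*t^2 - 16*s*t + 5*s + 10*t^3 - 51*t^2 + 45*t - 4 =-2*s^2 + 14*s + 10*t^3 + t^2*(11*s - 63) + t*(s^2 - 29*s + 98) - 24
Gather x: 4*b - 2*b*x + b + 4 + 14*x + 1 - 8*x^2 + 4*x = 5*b - 8*x^2 + x*(18 - 2*b) + 5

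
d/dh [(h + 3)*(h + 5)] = 2*h + 8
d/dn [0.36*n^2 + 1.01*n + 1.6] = 0.72*n + 1.01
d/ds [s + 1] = 1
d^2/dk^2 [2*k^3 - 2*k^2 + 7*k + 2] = 12*k - 4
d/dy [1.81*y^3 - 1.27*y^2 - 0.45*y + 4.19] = 5.43*y^2 - 2.54*y - 0.45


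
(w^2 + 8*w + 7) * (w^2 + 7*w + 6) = w^4 + 15*w^3 + 69*w^2 + 97*w + 42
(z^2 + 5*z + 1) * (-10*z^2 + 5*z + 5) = -10*z^4 - 45*z^3 + 20*z^2 + 30*z + 5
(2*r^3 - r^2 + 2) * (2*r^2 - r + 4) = 4*r^5 - 4*r^4 + 9*r^3 - 2*r + 8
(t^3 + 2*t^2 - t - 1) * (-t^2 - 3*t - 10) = -t^5 - 5*t^4 - 15*t^3 - 16*t^2 + 13*t + 10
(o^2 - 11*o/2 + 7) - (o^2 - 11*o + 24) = 11*o/2 - 17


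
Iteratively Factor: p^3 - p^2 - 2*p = (p - 2)*(p^2 + p) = p*(p - 2)*(p + 1)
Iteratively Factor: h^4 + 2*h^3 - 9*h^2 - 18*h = (h + 3)*(h^3 - h^2 - 6*h) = (h - 3)*(h + 3)*(h^2 + 2*h) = (h - 3)*(h + 2)*(h + 3)*(h)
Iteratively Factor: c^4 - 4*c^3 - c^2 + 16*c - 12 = (c + 2)*(c^3 - 6*c^2 + 11*c - 6) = (c - 2)*(c + 2)*(c^2 - 4*c + 3) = (c - 3)*(c - 2)*(c + 2)*(c - 1)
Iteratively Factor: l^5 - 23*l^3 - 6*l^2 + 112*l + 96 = (l + 4)*(l^4 - 4*l^3 - 7*l^2 + 22*l + 24) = (l + 2)*(l + 4)*(l^3 - 6*l^2 + 5*l + 12) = (l + 1)*(l + 2)*(l + 4)*(l^2 - 7*l + 12) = (l - 4)*(l + 1)*(l + 2)*(l + 4)*(l - 3)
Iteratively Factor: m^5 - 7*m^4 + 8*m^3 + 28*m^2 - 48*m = (m - 4)*(m^4 - 3*m^3 - 4*m^2 + 12*m) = m*(m - 4)*(m^3 - 3*m^2 - 4*m + 12) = m*(m - 4)*(m - 2)*(m^2 - m - 6) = m*(m - 4)*(m - 2)*(m + 2)*(m - 3)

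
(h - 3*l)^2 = h^2 - 6*h*l + 9*l^2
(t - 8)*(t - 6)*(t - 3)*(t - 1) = t^4 - 18*t^3 + 107*t^2 - 234*t + 144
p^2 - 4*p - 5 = (p - 5)*(p + 1)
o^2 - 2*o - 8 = (o - 4)*(o + 2)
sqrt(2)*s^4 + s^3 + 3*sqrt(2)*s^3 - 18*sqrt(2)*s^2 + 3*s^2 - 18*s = s*(s - 3)*(s + 6)*(sqrt(2)*s + 1)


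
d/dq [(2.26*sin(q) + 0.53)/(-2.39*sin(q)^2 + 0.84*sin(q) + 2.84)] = (5.4014*sin(q)^2 + 2.5334*sin(q) + 5.9732)*cos(q)/(5.7121*sin(q)^4 - 4.0152*sin(q)^3 - 12.8696*sin(q)^2 + 4.7712*sin(q) + 8.0656)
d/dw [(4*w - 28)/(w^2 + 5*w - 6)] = 4*(-w^2 + 14*w + 29)/(w^4 + 10*w^3 + 13*w^2 - 60*w + 36)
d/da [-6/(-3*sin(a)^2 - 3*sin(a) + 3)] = -2*(2*sin(a) + 1)*cos(a)/(sin(a) - cos(a)^2)^2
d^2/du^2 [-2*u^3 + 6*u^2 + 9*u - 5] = 12 - 12*u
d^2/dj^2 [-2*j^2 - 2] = -4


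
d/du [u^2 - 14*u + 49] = 2*u - 14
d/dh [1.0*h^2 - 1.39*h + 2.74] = 2.0*h - 1.39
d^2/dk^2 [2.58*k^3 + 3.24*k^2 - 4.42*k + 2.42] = 15.48*k + 6.48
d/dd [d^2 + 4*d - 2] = 2*d + 4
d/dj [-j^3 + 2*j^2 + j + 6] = -3*j^2 + 4*j + 1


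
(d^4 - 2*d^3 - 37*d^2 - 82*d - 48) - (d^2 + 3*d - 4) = d^4 - 2*d^3 - 38*d^2 - 85*d - 44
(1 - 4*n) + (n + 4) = 5 - 3*n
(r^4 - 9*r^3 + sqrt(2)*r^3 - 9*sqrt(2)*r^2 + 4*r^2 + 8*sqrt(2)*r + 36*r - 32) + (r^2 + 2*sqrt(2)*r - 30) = r^4 - 9*r^3 + sqrt(2)*r^3 - 9*sqrt(2)*r^2 + 5*r^2 + 10*sqrt(2)*r + 36*r - 62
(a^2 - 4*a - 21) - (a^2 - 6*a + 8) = 2*a - 29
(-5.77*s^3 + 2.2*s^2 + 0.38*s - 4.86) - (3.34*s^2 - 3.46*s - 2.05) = -5.77*s^3 - 1.14*s^2 + 3.84*s - 2.81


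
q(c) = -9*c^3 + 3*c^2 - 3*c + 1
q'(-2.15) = -140.71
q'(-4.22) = -509.15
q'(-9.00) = -2244.00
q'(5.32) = -735.24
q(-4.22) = 743.45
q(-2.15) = 110.76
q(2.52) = -131.54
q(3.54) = -371.28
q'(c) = -27*c^2 + 6*c - 3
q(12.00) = -15155.00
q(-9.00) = 6832.00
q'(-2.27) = -155.75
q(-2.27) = 128.54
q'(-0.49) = -12.42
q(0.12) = 0.67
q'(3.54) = -320.11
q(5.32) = -1285.17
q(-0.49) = 4.25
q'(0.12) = -2.67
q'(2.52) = -159.34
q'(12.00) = -3819.00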